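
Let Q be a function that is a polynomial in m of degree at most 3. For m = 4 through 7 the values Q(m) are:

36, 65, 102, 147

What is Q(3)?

First differences: 29, 37, 45. Second differences: 8, 8.
Level-2 differences are constant, so Q has degree 2.
Fitting a degree-2 polynomial gives Q(m) = 4m² - 7m.
Then Q(3) = 15.

15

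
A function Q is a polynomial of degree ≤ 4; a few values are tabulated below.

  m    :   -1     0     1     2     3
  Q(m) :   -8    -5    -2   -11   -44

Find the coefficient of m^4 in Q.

0

First differences: 3, 3, -9, -33. Second differences: 0, -12, -24. Third differences: -12, -12.
Level-3 differences are constant, so Q has degree 3.
Fitting a degree-3 polynomial gives Q(m) = -2m³ + 5m - 5.
The coefficient of m^4 is 0.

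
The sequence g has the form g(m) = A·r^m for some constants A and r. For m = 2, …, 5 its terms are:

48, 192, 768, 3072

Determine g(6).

12288

Consecutive ratio: 192/48 = 4, and 768/192 = 4, so r = 4.
Then A·4^2 = 48 gives A = 3, and g(m) = 3·4^m.
g(6) = 3·4^6 = 12288.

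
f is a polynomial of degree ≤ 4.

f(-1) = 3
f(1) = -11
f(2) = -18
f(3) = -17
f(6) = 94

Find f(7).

Write f(t) = at^4 + bt³ + ct² + dt + e; the 5 given values yield a linear system in the 5 coefficients.
Solving, the leading coefficient vanishes, and f(t) = t³ - 2t² - 8t - 2.
Then f(7) = 187.

187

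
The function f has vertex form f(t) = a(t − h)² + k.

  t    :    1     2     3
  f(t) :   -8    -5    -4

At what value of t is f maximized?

3

First differences 3, 1; second difference -2 = 2a, so a = -1.
Expanding, the t-coefficient is −2ah = 2h; matching it to the data gives h = 3, and then k = -4.
So f(t) = -1(t − 3)² − 4.
Hence h = 3.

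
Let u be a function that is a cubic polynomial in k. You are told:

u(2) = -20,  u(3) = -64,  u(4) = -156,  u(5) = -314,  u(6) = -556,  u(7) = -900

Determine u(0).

First differences: -44, -92, -158, -242, -344. Second differences: -48, -66, -84, -102. Third differences: -18, -18, -18.
Level-3 differences are constant, so u has degree 3.
Fitting a degree-3 polynomial gives u(k) = -3k³ + 3k² - 2k - 4.
Then u(0) = -4.

-4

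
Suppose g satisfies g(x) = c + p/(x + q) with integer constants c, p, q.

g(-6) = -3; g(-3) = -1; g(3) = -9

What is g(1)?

(g(x) − c)(x + q) = p for each data point; the three points give a linear system in c and q, then p follows.
Solving: c = -5, q = 0, p = -12, so g(x) = -5 − 12/(x + 0).
Then g(1) = -5 − 12/1 = -17.

-17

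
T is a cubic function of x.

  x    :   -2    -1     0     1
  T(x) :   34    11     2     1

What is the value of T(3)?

Write T(x) = ax³ + bx² + cx + d; the 4 given values yield a linear system in the 4 coefficients.
Solving, T(x) = -x³ + 4x² - 4x + 2.
Then T(3) = -1.

-1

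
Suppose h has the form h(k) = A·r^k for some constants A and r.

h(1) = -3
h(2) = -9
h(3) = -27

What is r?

Consecutive ratio: -9/(-3) = 3, and -27/(-9) = 3, so r = 3.
Then A·3^1 = -3 gives A = -1, and h(k) = -1·3^k.

3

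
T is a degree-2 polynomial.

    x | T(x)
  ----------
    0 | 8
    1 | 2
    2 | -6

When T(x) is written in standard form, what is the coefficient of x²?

-1

Write T(x) = ax² + bx + c; the 3 given values yield a linear system in the 3 coefficients.
Solving, T(x) = -x² - 5x + 8.
The coefficient of x² is -1.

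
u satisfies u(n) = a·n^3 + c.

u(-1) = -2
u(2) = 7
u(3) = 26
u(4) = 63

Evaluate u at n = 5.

124

From u(-1) = -2 and u(2) = 7: -1a + c = -2 and 8a + c = 7.
Subtracting: 9a = 9, so a = 1; then c = -2 − 1·(-1) = -1.
So u(n) = 1n³ − 1, and u(5) = 124.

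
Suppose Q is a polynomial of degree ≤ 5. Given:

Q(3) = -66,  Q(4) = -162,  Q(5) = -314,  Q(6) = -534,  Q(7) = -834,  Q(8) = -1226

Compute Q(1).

Write Q(k) = ak^5 + bk^4 + ck³ + dk² + ek + p; the 6 given values yield a linear system in the 6 coefficients.
Solving, the top 2 coefficients vanish, and Q(k) = -2k³ - 4k² + 6k + 6.
Then Q(1) = 6.

6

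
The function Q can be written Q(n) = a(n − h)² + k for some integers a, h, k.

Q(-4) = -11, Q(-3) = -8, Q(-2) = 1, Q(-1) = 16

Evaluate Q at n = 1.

First differences 3, 9, 15; second difference 6 = 2a, so a = 3.
Expanding, the n-coefficient is −2ah = -6h; matching it to the data gives h = -4, and then k = -11.
So Q(n) = 3(n + 4)² − 11.
Q(1) = 3·5² − 11 = 64.

64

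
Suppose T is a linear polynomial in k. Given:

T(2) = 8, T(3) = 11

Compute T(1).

Write T(k) = ak + b; the 2 given values yield a linear system in the 2 coefficients.
Solving, T(k) = 3k + 2.
Then T(1) = 5.

5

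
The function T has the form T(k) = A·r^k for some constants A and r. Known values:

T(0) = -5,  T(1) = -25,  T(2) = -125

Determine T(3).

-625

Consecutive ratio: -25/(-5) = 5, and -125/(-25) = 5, so r = 5.
Then A·5^0 = -5 gives A = -5, and T(k) = -5·5^k.
T(3) = -5·5^3 = -625.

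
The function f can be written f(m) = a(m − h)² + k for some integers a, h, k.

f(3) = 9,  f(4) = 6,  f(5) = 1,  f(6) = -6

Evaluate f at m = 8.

First differences -3, -5, -7; second difference -2 = 2a, so a = -1.
Expanding, the m-coefficient is −2ah = 2h; matching it to the data gives h = 2, and then k = 10.
So f(m) = -1(m − 2)² + 10.
f(8) = -1·6² + 10 = -26.

-26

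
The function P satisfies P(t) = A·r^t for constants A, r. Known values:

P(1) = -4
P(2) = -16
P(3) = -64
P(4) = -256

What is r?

4

Consecutive ratio: -16/(-4) = 4, and -64/(-16) = 4, so r = 4.
Then A·4^1 = -4 gives A = -1, and P(t) = -1·4^t.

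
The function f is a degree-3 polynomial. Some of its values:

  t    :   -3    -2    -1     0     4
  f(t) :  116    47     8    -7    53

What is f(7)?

56

Write f(t) = at³ + bt² + ct + d; the 5 given values yield a linear system in the 4 coefficients.
Solving, f(t) = -t³ + 9t² - 5t - 7.
Then f(7) = 56.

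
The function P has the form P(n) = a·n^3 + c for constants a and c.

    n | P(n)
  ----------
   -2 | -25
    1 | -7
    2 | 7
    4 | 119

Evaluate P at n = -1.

-11

From P(-2) = -25 and P(1) = -7: -8a + c = -25 and 1a + c = -7.
Subtracting: 9a = 18, so a = 2; then c = -25 − 2·(-8) = -9.
So P(n) = 2n³ − 9, and P(-1) = -11.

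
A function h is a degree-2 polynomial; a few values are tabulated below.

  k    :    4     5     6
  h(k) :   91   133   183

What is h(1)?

Write h(k) = ak² + bk + c; the 3 given values yield a linear system in the 3 coefficients.
Solving, h(k) = 4k² + 6k + 3.
Then h(1) = 13.

13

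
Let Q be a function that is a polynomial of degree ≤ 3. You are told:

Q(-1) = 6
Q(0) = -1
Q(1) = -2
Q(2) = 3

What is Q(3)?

First differences: -7, -1, 5. Second differences: 6, 6.
Level-2 differences are constant, so Q has degree 2.
Extending the table by one column gives the next first difference 11, so Q(3) = 3 + 11 = 14.

14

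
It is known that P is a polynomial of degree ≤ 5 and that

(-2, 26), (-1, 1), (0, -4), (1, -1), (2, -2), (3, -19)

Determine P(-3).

First differences: -25, -5, 3, -1, -17. Second differences: 20, 8, -4, -16. Third differences: -12, -12, -12.
Level-3 differences are constant, so P has degree 3.
Fitting a degree-3 polynomial gives P(x) = -2x³ + 4x² + x - 4.
Then P(-3) = 83.

83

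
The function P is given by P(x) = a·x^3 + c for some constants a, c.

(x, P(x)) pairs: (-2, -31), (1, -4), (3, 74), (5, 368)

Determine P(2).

17

From P(-2) = -31 and P(1) = -4: -8a + c = -31 and 1a + c = -4.
Subtracting: 9a = 27, so a = 3; then c = -31 − 3·(-8) = -7.
So P(x) = 3x³ − 7, and P(2) = 17.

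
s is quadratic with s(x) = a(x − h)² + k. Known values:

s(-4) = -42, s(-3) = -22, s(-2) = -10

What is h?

First differences 20, 12; second difference -8 = 2a, so a = -4.
Expanding, the x-coefficient is −2ah = 8h; matching it to the data gives h = -1, and then k = -6.
So s(x) = -4(x + 1)² − 6.
Hence h = -1.

-1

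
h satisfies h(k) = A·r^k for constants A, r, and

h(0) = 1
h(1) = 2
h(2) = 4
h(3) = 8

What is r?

Consecutive ratio: 2/1 = 2, and 4/2 = 2, so r = 2.
Then A·2^0 = 1 gives A = 1, and h(k) = 1·2^k.

2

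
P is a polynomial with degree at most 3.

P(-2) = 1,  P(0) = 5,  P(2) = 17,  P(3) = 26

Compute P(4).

37

Write P(m) = am³ + bm² + cm + d; the 4 given values yield a linear system in the 4 coefficients.
Solving, the leading coefficient vanishes, and P(m) = m² + 4m + 5.
Then P(4) = 37.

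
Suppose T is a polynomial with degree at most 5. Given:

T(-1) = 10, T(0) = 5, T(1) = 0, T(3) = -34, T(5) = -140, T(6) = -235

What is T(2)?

Write T(t) = at^5 + bt^4 + ct³ + dt² + et + p; the 6 given values yield a linear system in the 6 coefficients.
Solving, the top 2 coefficients vanish, and T(t) = -t³ - 4t + 5.
Then T(2) = -11.

-11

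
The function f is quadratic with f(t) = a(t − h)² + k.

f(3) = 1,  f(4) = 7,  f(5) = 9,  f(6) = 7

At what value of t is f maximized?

First differences 6, 2, -2; second difference -4 = 2a, so a = -2.
Expanding, the t-coefficient is −2ah = 4h; matching it to the data gives h = 5, and then k = 9.
So f(t) = -2(t − 5)² + 9.
Hence h = 5.

5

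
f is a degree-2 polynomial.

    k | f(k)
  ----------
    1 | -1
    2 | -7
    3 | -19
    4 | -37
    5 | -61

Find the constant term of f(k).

First differences: -6, -12, -18, -24. Second differences: -6, -6, -6.
Level-2 differences are constant, so f has degree 2.
Fitting a degree-2 polynomial gives f(k) = -3k² + 3k - 1.
The constant term is f(0) = -1.

-1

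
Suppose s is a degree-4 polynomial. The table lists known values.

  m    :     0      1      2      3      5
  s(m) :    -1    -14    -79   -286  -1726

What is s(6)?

-3379

Write s(m) = am^4 + bm³ + cm² + dm + e; the 5 given values yield a linear system in the 5 coefficients.
Solving, s(m) = -2m^4 - 3m³ - 3m² - 5m - 1.
Then s(6) = -3379.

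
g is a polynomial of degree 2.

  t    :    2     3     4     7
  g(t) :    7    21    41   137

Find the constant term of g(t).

Write g(t) = at² + bt + c; the 4 given values yield a linear system in the 3 coefficients.
Solving, g(t) = 3t² - t - 3.
The constant term is g(0) = -3.

-3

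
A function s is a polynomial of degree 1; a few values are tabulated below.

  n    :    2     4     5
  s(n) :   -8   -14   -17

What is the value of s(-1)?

Write s(n) = an + b; the 3 given values yield a linear system in the 2 coefficients.
Solving, s(n) = -3n - 2.
Then s(-1) = 1.

1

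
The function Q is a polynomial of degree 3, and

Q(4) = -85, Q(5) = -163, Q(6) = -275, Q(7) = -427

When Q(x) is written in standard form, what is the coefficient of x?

1

Write Q(x) = ax³ + bx² + cx + d; the 4 given values yield a linear system in the 4 coefficients.
Solving, Q(x) = -x³ - 2x² + x + 7.
The coefficient of x is 1.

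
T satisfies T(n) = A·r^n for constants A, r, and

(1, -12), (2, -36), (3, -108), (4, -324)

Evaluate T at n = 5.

-972

Consecutive ratio: -36/(-12) = 3, and -108/(-36) = 3, so r = 3.
Then A·3^1 = -12 gives A = -4, and T(n) = -4·3^n.
T(5) = -4·3^5 = -972.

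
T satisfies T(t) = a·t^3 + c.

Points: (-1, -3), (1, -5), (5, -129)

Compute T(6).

From T(-1) = -3 and T(1) = -5: -1a + c = -3 and 1a + c = -5.
Subtracting: 2a = -2, so a = -1; then c = -3 − (-1)·(-1) = -4.
So T(t) = -1t³ − 4, and T(6) = -220.

-220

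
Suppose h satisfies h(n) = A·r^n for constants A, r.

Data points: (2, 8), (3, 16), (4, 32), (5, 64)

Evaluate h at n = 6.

Consecutive ratio: 16/8 = 2, and 32/16 = 2, so r = 2.
Then A·2^2 = 8 gives A = 2, and h(n) = 2·2^n.
h(6) = 2·2^6 = 128.

128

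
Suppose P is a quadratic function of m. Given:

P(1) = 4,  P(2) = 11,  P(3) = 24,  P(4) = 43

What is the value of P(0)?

First differences: 7, 13, 19. Second differences: 6, 6.
Level-2 differences are constant, so P has degree 2.
Fitting a degree-2 polynomial gives P(m) = 3m² - 2m + 3.
Then P(0) = 3.

3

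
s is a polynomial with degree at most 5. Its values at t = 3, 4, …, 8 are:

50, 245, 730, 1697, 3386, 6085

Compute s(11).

First differences: 195, 485, 967, 1689, 2699. Second differences: 290, 482, 722, 1010. Third differences: 192, 240, 288. Fourth differences: 48, 48.
Level-4 differences are constant, so s has degree 4.
Fitting a degree-4 polynomial gives s(t) = 2t^4 - 4t³ - t² + 5.
Then s(11) = 23842.

23842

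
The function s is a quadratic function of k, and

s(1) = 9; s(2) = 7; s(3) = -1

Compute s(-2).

Write s(k) = ak² + bk + c; the 3 given values yield a linear system in the 3 coefficients.
Solving, s(k) = -3k² + 7k + 5.
Then s(-2) = -21.

-21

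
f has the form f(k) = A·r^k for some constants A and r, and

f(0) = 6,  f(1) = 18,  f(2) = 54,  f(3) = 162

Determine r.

3

Consecutive ratio: 18/6 = 3, and 54/18 = 3, so r = 3.
Then A·3^0 = 6 gives A = 6, and f(k) = 6·3^k.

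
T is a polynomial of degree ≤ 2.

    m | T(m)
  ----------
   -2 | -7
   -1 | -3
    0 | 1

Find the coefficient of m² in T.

Write T(m) = am² + bm + c; the 3 given values yield a linear system in the 3 coefficients.
Solving, the leading coefficient vanishes, and T(m) = 4m + 1.
The coefficient of m² is 0.

0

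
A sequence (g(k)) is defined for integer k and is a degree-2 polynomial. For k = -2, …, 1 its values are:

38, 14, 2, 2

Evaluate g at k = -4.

122

Write g(k) = ak² + bk + c; the 4 given values yield a linear system in the 3 coefficients.
Solving, g(k) = 6k² - 6k + 2.
Then g(-4) = 122.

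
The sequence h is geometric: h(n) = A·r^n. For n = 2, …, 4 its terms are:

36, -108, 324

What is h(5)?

-972

Consecutive ratio: -108/36 = -3, and 324/(-108) = -3, so r = -3.
Then A·(-3)^2 = 36 gives A = 4, and h(n) = 4·(-3)^n.
h(5) = 4·(-3)^5 = -972.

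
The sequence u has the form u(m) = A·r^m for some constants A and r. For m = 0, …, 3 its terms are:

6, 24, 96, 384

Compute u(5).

6144

Consecutive ratio: 24/6 = 4, and 96/24 = 4, so r = 4.
Then A·4^0 = 6 gives A = 6, and u(m) = 6·4^m.
u(5) = 6·4^5 = 6144.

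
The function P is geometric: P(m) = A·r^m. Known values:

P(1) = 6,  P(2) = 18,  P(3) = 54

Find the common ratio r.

3

Consecutive ratio: 18/6 = 3, and 54/18 = 3, so r = 3.
Then A·3^1 = 6 gives A = 2, and P(m) = 2·3^m.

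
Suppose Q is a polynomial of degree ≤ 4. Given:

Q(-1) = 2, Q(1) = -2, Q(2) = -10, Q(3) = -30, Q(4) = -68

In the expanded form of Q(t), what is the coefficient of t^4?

Write Q(t) = at^4 + bt³ + ct² + dt + e; the 5 given values yield a linear system in the 5 coefficients.
Solving, the leading coefficient vanishes, and Q(t) = -t³ - t.
The coefficient of t^4 is 0.

0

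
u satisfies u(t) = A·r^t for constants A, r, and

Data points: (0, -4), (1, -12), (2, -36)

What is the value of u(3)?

Consecutive ratio: -12/(-4) = 3, and -36/(-12) = 3, so r = 3.
Then A·3^0 = -4 gives A = -4, and u(t) = -4·3^t.
u(3) = -4·3^3 = -108.

-108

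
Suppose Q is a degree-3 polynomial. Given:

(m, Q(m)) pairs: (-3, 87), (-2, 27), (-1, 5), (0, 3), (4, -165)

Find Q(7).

Write Q(m) = am³ + bm² + cm + d; the 5 given values yield a linear system in the 4 coefficients.
Solving, Q(m) = -3m³ + m² + 2m + 3.
Then Q(7) = -963.

-963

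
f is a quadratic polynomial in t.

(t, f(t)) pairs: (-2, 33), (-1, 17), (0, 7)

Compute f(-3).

55

Write f(t) = at² + bt + c; the 3 given values yield a linear system in the 3 coefficients.
Solving, f(t) = 3t² - 7t + 7.
Then f(-3) = 55.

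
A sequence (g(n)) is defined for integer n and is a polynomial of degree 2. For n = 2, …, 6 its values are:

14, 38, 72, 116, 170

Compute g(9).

392

First differences: 24, 34, 44, 54. Second differences: 10, 10, 10.
Level-2 differences are constant, so g has degree 2.
Fitting a degree-2 polynomial gives g(n) = 5n² - n - 4.
Then g(9) = 392.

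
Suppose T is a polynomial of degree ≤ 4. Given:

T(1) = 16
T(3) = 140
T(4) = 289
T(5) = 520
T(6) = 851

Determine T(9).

Write T(x) = ax^4 + bx³ + cx² + dx + e; the 5 given values yield a linear system in the 5 coefficients.
Solving, the leading coefficient vanishes, and T(x) = 3x³ + 5x² + 3x + 5.
Then T(9) = 2624.

2624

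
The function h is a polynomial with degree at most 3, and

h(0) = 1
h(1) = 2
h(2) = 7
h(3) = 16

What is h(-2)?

11

First differences: 1, 5, 9. Second differences: 4, 4.
Level-2 differences are constant, so h has degree 2.
Fitting a degree-2 polynomial gives h(n) = 2n² - n + 1.
Then h(-2) = 11.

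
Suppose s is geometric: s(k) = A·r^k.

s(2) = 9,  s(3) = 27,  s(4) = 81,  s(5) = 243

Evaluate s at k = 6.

Consecutive ratio: 27/9 = 3, and 81/27 = 3, so r = 3.
Then A·3^2 = 9 gives A = 1, and s(k) = 1·3^k.
s(6) = 1·3^6 = 729.

729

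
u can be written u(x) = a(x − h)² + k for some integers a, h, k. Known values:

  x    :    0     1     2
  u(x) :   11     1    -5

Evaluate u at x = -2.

First differences -10, -6; second difference 4 = 2a, so a = 2.
Expanding, the x-coefficient is −2ah = -4h; matching it to the data gives h = 3, and then k = -7.
So u(x) = 2(x − 3)² − 7.
u(-2) = 2·(-5)² − 7 = 43.

43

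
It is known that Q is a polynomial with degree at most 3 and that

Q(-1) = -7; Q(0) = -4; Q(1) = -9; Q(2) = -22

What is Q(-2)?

-18

First differences: 3, -5, -13. Second differences: -8, -8.
Level-2 differences are constant, so Q has degree 2.
Fitting a degree-2 polynomial gives Q(t) = -4t² - t - 4.
Then Q(-2) = -18.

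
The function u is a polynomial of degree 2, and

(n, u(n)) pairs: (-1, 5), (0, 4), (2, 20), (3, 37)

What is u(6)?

124

Write u(n) = an² + bn + c; the 4 given values yield a linear system in the 3 coefficients.
Solving, u(n) = 3n² + 2n + 4.
Then u(6) = 124.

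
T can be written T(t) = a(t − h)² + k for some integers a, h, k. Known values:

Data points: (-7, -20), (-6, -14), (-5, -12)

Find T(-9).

First differences 6, 2; second difference -4 = 2a, so a = -2.
Expanding, the t-coefficient is −2ah = 4h; matching it to the data gives h = -5, and then k = -12.
So T(t) = -2(t + 5)² − 12.
T(-9) = -2·(-4)² − 12 = -44.

-44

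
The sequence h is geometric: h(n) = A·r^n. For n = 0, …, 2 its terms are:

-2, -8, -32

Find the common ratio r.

Consecutive ratio: -8/(-2) = 4, and -32/(-8) = 4, so r = 4.
Then A·4^0 = -2 gives A = -2, and h(n) = -2·4^n.

4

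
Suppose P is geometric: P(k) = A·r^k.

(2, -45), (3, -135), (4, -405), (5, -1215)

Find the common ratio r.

Consecutive ratio: -135/(-45) = 3, and -405/(-135) = 3, so r = 3.
Then A·3^2 = -45 gives A = -5, and P(k) = -5·3^k.

3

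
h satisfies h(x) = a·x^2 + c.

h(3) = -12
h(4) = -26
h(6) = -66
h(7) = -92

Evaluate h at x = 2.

From h(3) = -12 and h(4) = -26: 9a + c = -12 and 16a + c = -26.
Subtracting: 7a = -14, so a = -2; then c = -12 − (-2)·9 = 6.
So h(x) = -2x² + 6, and h(2) = -2.

-2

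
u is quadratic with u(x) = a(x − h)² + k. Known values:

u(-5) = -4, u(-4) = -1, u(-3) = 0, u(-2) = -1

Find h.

-3

First differences 3, 1, -1; second difference -2 = 2a, so a = -1.
Expanding, the x-coefficient is −2ah = 2h; matching it to the data gives h = -3, and then k = 0.
So u(x) = -1(x + 3)² + 0.
Hence h = -3.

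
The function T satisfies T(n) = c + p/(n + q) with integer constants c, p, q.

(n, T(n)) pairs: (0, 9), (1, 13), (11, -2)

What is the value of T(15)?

(T(n) − c)(n + q) = p for each data point; the three points give a linear system in c and q, then p follows.
Solving: c = 1, q = -3, p = -24, so T(n) = 1 − 24/(n − 3).
Then T(15) = 1 − 24/12 = -1.

-1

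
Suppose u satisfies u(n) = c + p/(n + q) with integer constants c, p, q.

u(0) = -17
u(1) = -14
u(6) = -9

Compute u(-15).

-2

(u(n) − c)(n + q) = p for each data point; the three points give a linear system in c and q, then p follows.
Solving: c = -5, q = 3, p = -36, so u(n) = -5 − 36/(n + 3).
Then u(-15) = -5 − 36/(-12) = -2.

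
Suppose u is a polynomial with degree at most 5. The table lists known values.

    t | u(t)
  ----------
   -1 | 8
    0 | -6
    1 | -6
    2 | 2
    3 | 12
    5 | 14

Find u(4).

Write u(t) = at^5 + bt^4 + ct³ + dt² + et + p; the 6 given values yield a linear system in the 6 coefficients.
Solving, the top 2 coefficients vanish, and u(t) = -t³ + 7t² - 6t - 6.
Then u(4) = 18.

18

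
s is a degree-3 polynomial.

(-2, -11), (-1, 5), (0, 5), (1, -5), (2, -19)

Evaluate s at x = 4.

-35

First differences: 16, 0, -10, -14. Second differences: -16, -10, -4. Third differences: 6, 6.
Level-3 differences are constant, so s has degree 3.
Fitting a degree-3 polynomial gives s(x) = x³ - 5x² - 6x + 5.
Then s(4) = -35.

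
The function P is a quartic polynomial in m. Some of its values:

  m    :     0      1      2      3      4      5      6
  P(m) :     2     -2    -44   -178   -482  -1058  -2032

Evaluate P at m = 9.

First differences: -4, -42, -134, -304, -576, -974. Second differences: -38, -92, -170, -272, -398. Third differences: -54, -78, -102, -126. Fourth differences: -24, -24, -24.
Level-4 differences are constant, so P has degree 4.
Fitting a degree-4 polynomial gives P(m) = -m^4 - 3m³ - 3m² + 3m + 2.
Then P(9) = -8962.

-8962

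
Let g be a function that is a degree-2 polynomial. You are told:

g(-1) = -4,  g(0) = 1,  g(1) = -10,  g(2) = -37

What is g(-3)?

-62

First differences: 5, -11, -27. Second differences: -16, -16.
Level-2 differences are constant, so g has degree 2.
Fitting a degree-2 polynomial gives g(x) = -8x² - 3x + 1.
Then g(-3) = -62.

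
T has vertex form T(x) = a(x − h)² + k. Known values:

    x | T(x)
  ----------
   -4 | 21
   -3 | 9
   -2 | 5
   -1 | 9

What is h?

First differences -12, -4, 4; second difference 8 = 2a, so a = 4.
Expanding, the x-coefficient is −2ah = -8h; matching it to the data gives h = -2, and then k = 5.
So T(x) = 4(x + 2)² + 5.
Hence h = -2.

-2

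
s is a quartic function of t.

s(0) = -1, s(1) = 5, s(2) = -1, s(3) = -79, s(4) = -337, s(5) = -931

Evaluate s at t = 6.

-2065

First differences: 6, -6, -78, -258, -594. Second differences: -12, -72, -180, -336. Third differences: -60, -108, -156. Fourth differences: -48, -48.
Level-4 differences are constant, so s has degree 4.
Fitting a degree-4 polynomial gives s(t) = -2t^4 + 2t³ + 2t² + 4t - 1.
Then s(6) = -2065.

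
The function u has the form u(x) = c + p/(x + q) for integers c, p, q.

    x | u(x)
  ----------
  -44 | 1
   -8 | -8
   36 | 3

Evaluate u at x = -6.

-18

(u(x) − c)(x + q) = p for each data point; the three points give a linear system in c and q, then p follows.
Solving: c = 2, q = 4, p = 40, so u(x) = 2 + 40/(x + 4).
Then u(-6) = 2 + 40/(-2) = -18.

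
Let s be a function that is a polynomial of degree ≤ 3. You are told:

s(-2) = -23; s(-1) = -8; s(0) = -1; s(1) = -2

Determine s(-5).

First differences: 15, 7, -1. Second differences: -8, -8.
Level-2 differences are constant, so s has degree 2.
Fitting a degree-2 polynomial gives s(m) = -4m² + 3m - 1.
Then s(-5) = -116.

-116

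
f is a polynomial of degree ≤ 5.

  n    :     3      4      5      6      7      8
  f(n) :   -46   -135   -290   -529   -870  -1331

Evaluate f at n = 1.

6

First differences: -89, -155, -239, -341, -461. Second differences: -66, -84, -102, -120. Third differences: -18, -18, -18.
Level-3 differences are constant, so f has degree 3.
Fitting a degree-3 polynomial gives f(n) = -3n³ + 3n² + n + 5.
Then f(1) = 6.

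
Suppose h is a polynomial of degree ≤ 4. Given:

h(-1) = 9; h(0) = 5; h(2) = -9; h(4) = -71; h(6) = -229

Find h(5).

Write h(m) = am^4 + bm³ + cm² + dm + e; the 5 given values yield a linear system in the 5 coefficients.
Solving, the leading coefficient vanishes, and h(m) = -m³ - 3m + 5.
Then h(5) = -135.

-135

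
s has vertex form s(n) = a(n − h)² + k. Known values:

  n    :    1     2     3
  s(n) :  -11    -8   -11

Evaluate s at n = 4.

First differences 3, -3; second difference -6 = 2a, so a = -3.
Expanding, the n-coefficient is −2ah = 6h; matching it to the data gives h = 2, and then k = -8.
So s(n) = -3(n − 2)² − 8.
s(4) = -3·2² − 8 = -20.

-20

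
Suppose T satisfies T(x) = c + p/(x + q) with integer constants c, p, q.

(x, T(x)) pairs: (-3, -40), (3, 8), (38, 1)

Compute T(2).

(T(x) − c)(x + q) = p for each data point; the three points give a linear system in c and q, then p follows.
Solving: c = 0, q = 2, p = 40, so T(x) = 40/(x + 2).
Then T(2) = 0 + 40/4 = 10.

10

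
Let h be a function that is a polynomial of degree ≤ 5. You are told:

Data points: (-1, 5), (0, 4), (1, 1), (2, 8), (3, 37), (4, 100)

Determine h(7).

613

First differences: -1, -3, 7, 29, 63. Second differences: -2, 10, 22, 34. Third differences: 12, 12, 12.
Level-3 differences are constant, so h has degree 3.
Fitting a degree-3 polynomial gives h(x) = 2x³ - x² - 4x + 4.
Then h(7) = 613.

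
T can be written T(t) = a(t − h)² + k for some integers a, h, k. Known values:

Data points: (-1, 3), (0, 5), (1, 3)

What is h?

0

First differences 2, -2; second difference -4 = 2a, so a = -2.
Expanding, the t-coefficient is −2ah = 4h; matching it to the data gives h = 0, and then k = 5.
So T(t) = -2(t + 0)² + 5.
Hence h = 0.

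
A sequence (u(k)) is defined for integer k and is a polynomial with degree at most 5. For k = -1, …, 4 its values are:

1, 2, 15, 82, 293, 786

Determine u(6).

3410

First differences: 1, 13, 67, 211, 493. Second differences: 12, 54, 144, 282. Third differences: 42, 90, 138. Fourth differences: 48, 48.
Level-4 differences are constant, so u has degree 4.
Fitting a degree-4 polynomial gives u(k) = 2k^4 + 3k³ + 4k² + 4k + 2.
Then u(6) = 3410.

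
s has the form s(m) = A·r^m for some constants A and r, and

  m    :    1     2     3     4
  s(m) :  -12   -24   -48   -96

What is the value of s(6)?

-384

Consecutive ratio: -24/(-12) = 2, and -48/(-24) = 2, so r = 2.
Then A·2^1 = -12 gives A = -6, and s(m) = -6·2^m.
s(6) = -6·2^6 = -384.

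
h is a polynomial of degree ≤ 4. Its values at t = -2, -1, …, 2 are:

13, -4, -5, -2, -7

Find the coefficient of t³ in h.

First differences: -17, -1, 3, -5. Second differences: 16, 4, -8. Third differences: -12, -12.
Level-3 differences are constant, so h has degree 3.
Fitting a degree-3 polynomial gives h(t) = -2t³ + 2t² + 3t - 5.
The coefficient of t³ is -2.

-2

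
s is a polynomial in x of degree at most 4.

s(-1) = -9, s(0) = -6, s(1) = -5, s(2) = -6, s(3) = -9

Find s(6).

-30

First differences: 3, 1, -1, -3. Second differences: -2, -2, -2.
Level-2 differences are constant, so s has degree 2.
Fitting a degree-2 polynomial gives s(x) = -x² + 2x - 6.
Then s(6) = -30.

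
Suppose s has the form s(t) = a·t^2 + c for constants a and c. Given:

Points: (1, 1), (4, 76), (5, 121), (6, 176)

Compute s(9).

401

From s(1) = 1 and s(4) = 76: 1a + c = 1 and 16a + c = 76.
Subtracting: 15a = 75, so a = 5; then c = 1 − 5·1 = -4.
So s(t) = 5t² − 4, and s(9) = 401.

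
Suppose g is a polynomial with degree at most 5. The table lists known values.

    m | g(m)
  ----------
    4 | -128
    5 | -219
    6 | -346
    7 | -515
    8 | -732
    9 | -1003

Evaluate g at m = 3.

-67

Write g(m) = am^5 + bm^4 + cm³ + dm² + em + p; the 6 given values yield a linear system in the 6 coefficients.
Solving, the top 2 coefficients vanish, and g(m) = -m³ - 3m² - 3m - 4.
Then g(3) = -67.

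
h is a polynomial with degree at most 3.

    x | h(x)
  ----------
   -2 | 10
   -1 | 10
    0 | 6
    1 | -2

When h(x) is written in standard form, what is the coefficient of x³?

First differences: 0, -4, -8. Second differences: -4, -4.
Level-2 differences are constant, so h has degree 2.
Fitting a degree-2 polynomial gives h(x) = -2x² - 6x + 6.
The coefficient of x³ is 0.

0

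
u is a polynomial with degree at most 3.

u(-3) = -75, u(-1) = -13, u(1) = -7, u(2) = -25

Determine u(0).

-3

Write u(n) = an³ + bn² + cn + d; the 4 given values yield a linear system in the 4 coefficients.
Solving, the leading coefficient vanishes, and u(n) = -7n² + 3n - 3.
Then u(0) = -3.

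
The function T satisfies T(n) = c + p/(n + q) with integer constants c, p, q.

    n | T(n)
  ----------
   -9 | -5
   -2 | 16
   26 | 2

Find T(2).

(T(n) − c)(n + q) = p for each data point; the three points give a linear system in c and q, then p follows.
Solving: c = 1, q = 4, p = 30, so T(n) = 1 + 30/(n + 4).
Then T(2) = 1 + 30/6 = 6.

6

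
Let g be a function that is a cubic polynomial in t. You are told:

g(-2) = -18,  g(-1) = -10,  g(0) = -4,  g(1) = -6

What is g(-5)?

6

Write g(t) = at³ + bt² + ct + d; the 4 given values yield a linear system in the 4 coefficients.
Solving, g(t) = -t³ - 4t² + 3t - 4.
Then g(-5) = 6.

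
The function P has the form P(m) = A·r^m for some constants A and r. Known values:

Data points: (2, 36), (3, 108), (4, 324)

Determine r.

3

Consecutive ratio: 108/36 = 3, and 324/108 = 3, so r = 3.
Then A·3^2 = 36 gives A = 4, and P(m) = 4·3^m.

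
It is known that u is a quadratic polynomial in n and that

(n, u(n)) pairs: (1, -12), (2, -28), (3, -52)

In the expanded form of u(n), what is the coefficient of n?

-4

Write u(n) = an² + bn + c; the 3 given values yield a linear system in the 3 coefficients.
Solving, u(n) = -4n² - 4n - 4.
The coefficient of n is -4.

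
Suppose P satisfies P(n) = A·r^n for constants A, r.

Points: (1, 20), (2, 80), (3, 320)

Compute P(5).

Consecutive ratio: 80/20 = 4, and 320/80 = 4, so r = 4.
Then A·4^1 = 20 gives A = 5, and P(n) = 5·4^n.
P(5) = 5·4^5 = 5120.

5120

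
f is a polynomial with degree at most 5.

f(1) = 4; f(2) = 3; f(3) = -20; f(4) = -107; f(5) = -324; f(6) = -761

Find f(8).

First differences: -1, -23, -87, -217, -437. Second differences: -22, -64, -130, -220. Third differences: -42, -66, -90. Fourth differences: -24, -24.
Level-4 differences are constant, so f has degree 4.
Fitting a degree-4 polynomial gives f(t) = -t^4 + 3t³ - 4t² + 5t + 1.
Then f(8) = -2775.

-2775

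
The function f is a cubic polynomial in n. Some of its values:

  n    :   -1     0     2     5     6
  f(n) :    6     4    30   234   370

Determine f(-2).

10

Write f(n) = an³ + bn² + cn + d; the 5 given values yield a linear system in the 4 coefficients.
Solving, f(n) = n³ + 4n² + n + 4.
Then f(-2) = 10.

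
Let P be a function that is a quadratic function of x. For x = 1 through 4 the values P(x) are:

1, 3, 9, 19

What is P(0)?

3

First differences: 2, 6, 10. Second differences: 4, 4.
Level-2 differences are constant, so P has degree 2.
Fitting a degree-2 polynomial gives P(x) = 2x² - 4x + 3.
The constant term is P(0) = 3.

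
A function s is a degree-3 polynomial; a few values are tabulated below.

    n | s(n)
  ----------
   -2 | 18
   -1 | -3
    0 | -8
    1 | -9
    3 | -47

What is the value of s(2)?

Write s(n) = an³ + bn² + cn + d; the 5 given values yield a linear system in the 4 coefficients.
Solving, s(n) = -2n³ + 2n² - n - 8.
Then s(2) = -18.

-18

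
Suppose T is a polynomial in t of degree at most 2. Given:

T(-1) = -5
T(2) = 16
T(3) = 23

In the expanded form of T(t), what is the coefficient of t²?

Write T(t) = at² + bt + c; the 3 given values yield a linear system in the 3 coefficients.
Solving, the leading coefficient vanishes, and T(t) = 7t + 2.
The coefficient of t² is 0.

0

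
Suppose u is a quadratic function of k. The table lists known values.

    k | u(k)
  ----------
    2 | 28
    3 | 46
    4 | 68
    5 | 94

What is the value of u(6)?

First differences: 18, 22, 26. Second differences: 4, 4.
Level-2 differences are constant, so u has degree 2.
Extending the table by one column gives the next first difference 30, so u(6) = 94 + 30 = 124.

124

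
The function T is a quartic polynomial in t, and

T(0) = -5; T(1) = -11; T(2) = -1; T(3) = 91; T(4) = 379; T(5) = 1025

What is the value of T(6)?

2239

First differences: -6, 10, 92, 288, 646. Second differences: 16, 82, 196, 358. Third differences: 66, 114, 162. Fourth differences: 48, 48.
Level-4 differences are constant, so T has degree 4.
Fitting a degree-4 polynomial gives T(t) = 2t^4 - t³ - 3t² - 4t - 5.
Then T(6) = 2239.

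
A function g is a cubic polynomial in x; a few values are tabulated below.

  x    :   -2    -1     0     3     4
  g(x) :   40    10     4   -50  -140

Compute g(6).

-536

Write g(x) = ax³ + bx² + cx + d; the 5 given values yield a linear system in the 4 coefficients.
Solving, g(x) = -3x³ + 3x² + 4.
Then g(6) = -536.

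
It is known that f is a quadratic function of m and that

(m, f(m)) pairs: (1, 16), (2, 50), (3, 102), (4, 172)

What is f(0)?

Write f(m) = am² + bm + c; the 4 given values yield a linear system in the 3 coefficients.
Solving, f(m) = 9m² + 7m.
The constant term is f(0) = 0.

0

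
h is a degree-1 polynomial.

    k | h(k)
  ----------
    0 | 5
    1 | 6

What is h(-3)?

Write h(k) = ak + b; the 2 given values yield a linear system in the 2 coefficients.
Solving, h(k) = k + 5.
Then h(-3) = 2.

2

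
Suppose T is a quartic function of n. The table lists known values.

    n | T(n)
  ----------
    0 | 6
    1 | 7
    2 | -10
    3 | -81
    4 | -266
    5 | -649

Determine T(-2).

First differences: 1, -17, -71, -185, -383. Second differences: -18, -54, -114, -198. Third differences: -36, -60, -84. Fourth differences: -24, -24.
Level-4 differences are constant, so T has degree 4.
Fitting a degree-4 polynomial gives T(n) = -n^4 - 2n² + 4n + 6.
Then T(-2) = -26.

-26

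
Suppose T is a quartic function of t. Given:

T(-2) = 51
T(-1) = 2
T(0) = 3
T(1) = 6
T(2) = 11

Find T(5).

Write T(t) = at^4 + bt³ + ct² + dt + e; the 5 given values yield a linear system in the 5 coefficients.
Solving, T(t) = 2t^4 - 4t³ - t² + 6t + 3.
Then T(5) = 758.

758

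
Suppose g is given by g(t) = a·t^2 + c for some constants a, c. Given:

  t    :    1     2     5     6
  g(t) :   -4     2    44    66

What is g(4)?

26

From g(1) = -4 and g(2) = 2: 1a + c = -4 and 4a + c = 2.
Subtracting: 3a = 6, so a = 2; then c = -4 − 2·1 = -6.
So g(t) = 2t² − 6, and g(4) = 26.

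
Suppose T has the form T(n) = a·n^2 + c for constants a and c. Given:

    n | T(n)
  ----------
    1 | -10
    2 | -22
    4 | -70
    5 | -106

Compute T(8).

From T(1) = -10 and T(2) = -22: 1a + c = -10 and 4a + c = -22.
Subtracting: 3a = -12, so a = -4; then c = -10 − (-4)·1 = -6.
So T(n) = -4n² − 6, and T(8) = -262.

-262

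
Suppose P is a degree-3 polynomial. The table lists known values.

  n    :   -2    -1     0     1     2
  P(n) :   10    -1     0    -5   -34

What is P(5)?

Write P(n) = an³ + bn² + cn + d; the 5 given values yield a linear system in the 4 coefficients.
Solving, P(n) = -3n³ - 3n² + n.
Then P(5) = -445.

-445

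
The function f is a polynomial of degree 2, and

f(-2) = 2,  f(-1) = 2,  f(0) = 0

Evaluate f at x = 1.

-4

Write f(x) = ax² + bx + c; the 3 given values yield a linear system in the 3 coefficients.
Solving, f(x) = -x² - 3x.
Then f(1) = -4.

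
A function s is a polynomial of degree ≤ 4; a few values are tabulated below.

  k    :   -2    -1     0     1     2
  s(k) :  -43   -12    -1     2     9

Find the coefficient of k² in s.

-4

First differences: 31, 11, 3, 7. Second differences: -20, -8, 4. Third differences: 12, 12.
Level-3 differences are constant, so s has degree 3.
Fitting a degree-3 polynomial gives s(k) = 2k³ - 4k² + 5k - 1.
The coefficient of k² is -4.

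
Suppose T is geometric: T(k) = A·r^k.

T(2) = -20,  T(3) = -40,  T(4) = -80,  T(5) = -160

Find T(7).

-640

Consecutive ratio: -40/(-20) = 2, and -80/(-40) = 2, so r = 2.
Then A·2^2 = -20 gives A = -5, and T(k) = -5·2^k.
T(7) = -5·2^7 = -640.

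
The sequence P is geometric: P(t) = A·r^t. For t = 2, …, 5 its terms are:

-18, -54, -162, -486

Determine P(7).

-4374

Consecutive ratio: -54/(-18) = 3, and -162/(-54) = 3, so r = 3.
Then A·3^2 = -18 gives A = -2, and P(t) = -2·3^t.
P(7) = -2·3^7 = -4374.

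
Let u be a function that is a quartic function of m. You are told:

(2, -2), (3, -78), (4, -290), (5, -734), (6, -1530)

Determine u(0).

6

Write u(m) = am^4 + bm³ + cm² + dm + e; the 5 given values yield a linear system in the 5 coefficients.
Solving, u(m) = -m^4 - 2m³ + 5m² + 2m + 6.
Then u(0) = 6.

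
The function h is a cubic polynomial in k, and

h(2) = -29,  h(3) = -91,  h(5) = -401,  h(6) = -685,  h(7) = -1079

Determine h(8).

Write h(k) = ak³ + bk² + ck + d; the 5 given values yield a linear system in the 4 coefficients.
Solving, h(k) = -3k³ - k² - 1.
Then h(8) = -1601.

-1601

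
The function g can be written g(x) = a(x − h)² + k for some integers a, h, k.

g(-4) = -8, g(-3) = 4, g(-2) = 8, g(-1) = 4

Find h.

First differences 12, 4, -4; second difference -8 = 2a, so a = -4.
Expanding, the x-coefficient is −2ah = 8h; matching it to the data gives h = -2, and then k = 8.
So g(x) = -4(x + 2)² + 8.
Hence h = -2.

-2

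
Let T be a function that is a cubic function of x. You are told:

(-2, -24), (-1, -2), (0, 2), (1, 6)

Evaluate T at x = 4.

Write T(x) = ax³ + bx² + cx + d; the 4 given values yield a linear system in the 4 coefficients.
Solving, T(x) = 3x³ + x + 2.
Then T(4) = 198.

198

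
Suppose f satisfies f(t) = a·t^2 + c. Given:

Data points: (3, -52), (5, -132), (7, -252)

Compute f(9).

-412

From f(3) = -52 and f(5) = -132: 9a + c = -52 and 25a + c = -132.
Subtracting: 16a = -80, so a = -5; then c = -52 − (-5)·9 = -7.
So f(t) = -5t² − 7, and f(9) = -412.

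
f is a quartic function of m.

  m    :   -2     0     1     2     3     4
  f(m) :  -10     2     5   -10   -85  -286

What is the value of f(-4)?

-190

Write f(m) = am^4 + bm³ + cm² + dm + e; the 6 given values yield a linear system in the 5 coefficients.
Solving, f(m) = -m^4 - m³ + m² + 4m + 2.
Then f(-4) = -190.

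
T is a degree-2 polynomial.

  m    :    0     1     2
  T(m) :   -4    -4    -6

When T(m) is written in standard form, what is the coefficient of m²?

-1

Write T(m) = am² + bm + c; the 3 given values yield a linear system in the 3 coefficients.
Solving, T(m) = -m² + m - 4.
The coefficient of m² is -1.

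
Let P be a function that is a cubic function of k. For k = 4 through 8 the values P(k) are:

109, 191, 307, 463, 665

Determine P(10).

1231

First differences: 82, 116, 156, 202. Second differences: 34, 40, 46. Third differences: 6, 6.
Level-3 differences are constant, so P has degree 3.
Fitting a degree-3 polynomial gives P(k) = k³ + 2k² + 3k + 1.
Then P(10) = 1231.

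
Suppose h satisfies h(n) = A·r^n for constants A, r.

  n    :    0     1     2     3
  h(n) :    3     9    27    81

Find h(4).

Consecutive ratio: 9/3 = 3, and 27/9 = 3, so r = 3.
Then A·3^0 = 3 gives A = 3, and h(n) = 3·3^n.
h(4) = 3·3^4 = 243.

243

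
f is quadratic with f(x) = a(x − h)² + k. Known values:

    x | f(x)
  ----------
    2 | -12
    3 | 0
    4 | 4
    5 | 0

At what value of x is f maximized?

First differences 12, 4, -4; second difference -8 = 2a, so a = -4.
Expanding, the x-coefficient is −2ah = 8h; matching it to the data gives h = 4, and then k = 4.
So f(x) = -4(x − 4)² + 4.
Hence h = 4.

4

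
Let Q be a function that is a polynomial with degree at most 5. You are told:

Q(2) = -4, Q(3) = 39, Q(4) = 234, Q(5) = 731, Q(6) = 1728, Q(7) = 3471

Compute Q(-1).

-1

Write Q(n) = an^5 + bn^4 + cn³ + dn² + en + p; the 6 given values yield a linear system in the 6 coefficients.
Solving, the leading coefficient vanishes, and Q(n) = 2n^4 - 3n³ - 7n² + 5n + 6.
Then Q(-1) = -1.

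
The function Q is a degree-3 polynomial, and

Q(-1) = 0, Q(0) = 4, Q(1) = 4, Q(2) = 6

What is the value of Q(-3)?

Write Q(n) = an³ + bn² + cn + d; the 4 given values yield a linear system in the 4 coefficients.
Solving, Q(n) = n³ - 2n² + n + 4.
Then Q(-3) = -44.

-44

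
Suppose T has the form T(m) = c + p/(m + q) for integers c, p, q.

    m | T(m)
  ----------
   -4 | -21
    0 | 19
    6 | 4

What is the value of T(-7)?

(T(m) − c)(m + q) = p for each data point; the three points give a linear system in c and q, then p follows.
Solving: c = -1, q = 2, p = 40, so T(m) = -1 + 40/(m + 2).
Then T(-7) = -1 + 40/(-5) = -9.

-9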